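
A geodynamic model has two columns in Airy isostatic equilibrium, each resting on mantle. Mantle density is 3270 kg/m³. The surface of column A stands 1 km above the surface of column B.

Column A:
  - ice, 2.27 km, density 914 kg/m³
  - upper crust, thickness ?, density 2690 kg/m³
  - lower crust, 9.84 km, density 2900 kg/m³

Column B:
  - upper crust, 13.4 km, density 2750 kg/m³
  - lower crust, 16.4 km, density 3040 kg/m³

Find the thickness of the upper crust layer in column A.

Take the compensation level at the base of the deeper column (depth z_c below the surface of column A) and equate Σ ρ_i t_i down to z_c; mantle fills any gap and the z_c terms cancel.
Column A: 2.27×914 + x×2690 + 9.84×2900 + (z_c − 12.11 − x)×3270
Column B: 1×0 + 13.4×2750 + 16.4×3040 + (z_c − 1 − 29.8)×3270
The z_c×3270 term appears on both sides and cancels. Collect the known terms of each column as K = Σ(ρt)_known − 3270 × (depth of known layers): K_A = 30610.78 − 3270×12.11 = −8988.92; K_B = 86706 − 3270×(1 + 29.8) = −14010.
Balance: K_A − x×(3270 − 2690) = K_B, so x = (K_A − K_B)/(3270 − 2690) = 5021.08/580 = 8.66 km.

8.66 km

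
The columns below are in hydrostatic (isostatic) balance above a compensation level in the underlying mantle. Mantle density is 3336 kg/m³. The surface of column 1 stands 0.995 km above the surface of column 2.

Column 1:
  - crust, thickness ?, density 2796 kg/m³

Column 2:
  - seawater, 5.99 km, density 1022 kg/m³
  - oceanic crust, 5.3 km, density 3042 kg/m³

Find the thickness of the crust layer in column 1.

Take the compensation level at the base of the deeper column (depth z_c below the surface of column 1) and equate Σ ρ_i t_i down to z_c; mantle fills any gap and the z_c terms cancel.
Column 1: x×2796 + (z_c − 0 − x)×3336
Column 2: 0.995×0 + 5.99×1022 + 5.3×3042 + (z_c − 0.995 − 11.29)×3336
The z_c×3336 term appears on both sides and cancels. Collect the known terms of each column as K = Σ(ρt)_known − 3336 × (depth of known layers): K_1 = 0 − 3336×0 = 0; K_2 = 22244.38 − 3336×(0.995 + 11.29) = −18738.38.
Balance: K_1 − x×(3336 − 2796) = K_2, so x = (K_1 − K_2)/(3336 − 2796) = 18738.4/540 = 34.7 km.

34.7 km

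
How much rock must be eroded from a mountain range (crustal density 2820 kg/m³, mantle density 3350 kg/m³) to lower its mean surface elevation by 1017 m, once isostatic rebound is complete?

Net drop Δ = e − u = e − e ρ_c/ρ_m = e (ρ_m − ρ_c)/ρ_m.
e = Δ ρ_m/(ρ_m − ρ_c) = 1017 m × 3350/530 = 6430 m.

6430 m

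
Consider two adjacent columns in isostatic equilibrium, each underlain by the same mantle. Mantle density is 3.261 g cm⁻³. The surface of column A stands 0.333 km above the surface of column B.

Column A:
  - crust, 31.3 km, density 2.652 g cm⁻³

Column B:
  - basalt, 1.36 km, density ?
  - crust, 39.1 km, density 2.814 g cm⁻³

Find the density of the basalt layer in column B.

2.89 g cm⁻³

Take the compensation level at the base of the deeper column (depth z_c below the surface of column A) and equate Σ ρ_i t_i down to z_c; mantle fills any gap and the z_c terms cancel.
Column A: 31.3×2.652 + (z_c − 31.3)×3.261
Column B: 0.333×0 + 1.36×ρ + 39.1×2.814 + (z_c − 0.333 − 40.46)×3.261
The z_c×3.261 term appears on both sides and cancels. Collect the known terms of each column as K = Σ(ρt)_known − 3.261 × (depth of known layers): K_A = 83.0076 − 3.261×31.3 = −19.0617; K_B = 110.0274 − 3.261×(0.333 + 40.46) = −22.998573.
Balance: K_A = K_B + 1.36×ρ, so ρ = (K_A − K_B)/1.36 = 3.93687/1.36 = 2.89 g cm⁻³.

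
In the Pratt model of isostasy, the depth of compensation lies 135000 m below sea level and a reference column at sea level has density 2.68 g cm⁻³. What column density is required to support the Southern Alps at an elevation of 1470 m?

Pratt balance: ρ_ref D = ρ (D + h).
ρ = ρ_ref D/(D + h) = 2.68 × 135000 m/(135000 m + 1470 m) = 2.65 g cm⁻³.

2.65 g cm⁻³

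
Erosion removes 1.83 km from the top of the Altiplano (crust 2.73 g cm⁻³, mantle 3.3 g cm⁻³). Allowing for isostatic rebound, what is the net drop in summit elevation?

Rebound u = e ρ_c/ρ_m = 1.83 km × 2.73/3.3 = 1.514 km.
Net surface drop = e − u = 1.83 km − 1.514 km = e (ρ_m − ρ_c)/ρ_m = 0.316 km.

0.316 km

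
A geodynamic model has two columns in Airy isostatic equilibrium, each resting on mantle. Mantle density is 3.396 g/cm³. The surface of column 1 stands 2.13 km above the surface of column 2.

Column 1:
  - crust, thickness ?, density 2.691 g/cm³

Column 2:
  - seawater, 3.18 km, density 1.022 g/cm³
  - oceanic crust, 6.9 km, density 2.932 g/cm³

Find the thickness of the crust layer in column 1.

Take the compensation level at the base of the deeper column (depth z_c below the surface of column 1) and equate Σ ρ_i t_i down to z_c; mantle fills any gap and the z_c terms cancel.
Column 1: x×2.691 + (z_c − 0 − x)×3.396
Column 2: 2.13×0 + 3.18×1.022 + 6.9×2.932 + (z_c − 2.13 − 10.08)×3.396
The z_c×3.396 term appears on both sides and cancels. Collect the known terms of each column as K = Σ(ρt)_known − 3.396 × (depth of known layers): K_1 = 0 − 3.396×0 = 0; K_2 = 23.48076 − 3.396×(2.13 + 10.08) = −17.9844.
Balance: K_1 − x×(3.396 − 2.691) = K_2, so x = (K_1 − K_2)/(3.396 − 2.691) = 17.9844/0.705 = 25.5 km.

25.5 km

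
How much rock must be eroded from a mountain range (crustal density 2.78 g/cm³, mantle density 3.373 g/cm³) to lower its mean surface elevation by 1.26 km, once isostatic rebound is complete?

7.17 km

Net drop Δ = e − u = e − e ρ_c/ρ_m = e (ρ_m − ρ_c)/ρ_m.
e = Δ ρ_m/(ρ_m − ρ_c) = 1.26 km × 3.373/0.593 = 7.17 km.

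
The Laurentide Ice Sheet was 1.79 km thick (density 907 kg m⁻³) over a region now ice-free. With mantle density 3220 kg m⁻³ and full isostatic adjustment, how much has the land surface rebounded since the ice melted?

0.504 km

Removing the load lets mantle flow back in; uplift u satisfies ρ_ice t = ρ_m u.
u = t ρ_ice/ρ_m = 1.79 km × 907/3220 = 0.504 km.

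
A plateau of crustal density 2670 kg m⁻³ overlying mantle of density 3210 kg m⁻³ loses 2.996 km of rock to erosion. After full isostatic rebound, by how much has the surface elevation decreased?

Rebound u = e ρ_c/ρ_m = 2.996 km × 2670/3210 = 2.492 km.
Net surface drop = e − u = 2.996 km − 2.492 km = e (ρ_m − ρ_c)/ρ_m = 0.504 km.

0.504 km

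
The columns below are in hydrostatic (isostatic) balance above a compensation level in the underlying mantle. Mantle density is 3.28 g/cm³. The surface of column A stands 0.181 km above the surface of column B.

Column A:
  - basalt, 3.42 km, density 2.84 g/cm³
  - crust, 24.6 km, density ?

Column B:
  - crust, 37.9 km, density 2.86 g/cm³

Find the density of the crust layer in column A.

2.67 g/cm³

Take the compensation level at the base of the deeper column (depth z_c below the surface of column A) and equate Σ ρ_i t_i down to z_c; mantle fills any gap and the z_c terms cancel.
Column A: 3.42×2.84 + 24.6×ρ + (z_c − 28.02)×3.28
Column B: 0.181×0 + 37.9×2.86 + (z_c − 0.181 − 37.9)×3.28
The z_c×3.28 term appears on both sides and cancels. Collect the known terms of each column as K = Σ(ρt)_known − 3.28 × (depth of known layers): K_A = 9.7128 − 3.28×28.02 = −82.1928; K_B = 108.394 − 3.28×(0.181 + 37.9) = −16.51168.
Balance: K_A + 24.6×ρ = K_B, so ρ = (K_B − K_A)/24.6 = 65.6811/24.6 = 2.67 g/cm³.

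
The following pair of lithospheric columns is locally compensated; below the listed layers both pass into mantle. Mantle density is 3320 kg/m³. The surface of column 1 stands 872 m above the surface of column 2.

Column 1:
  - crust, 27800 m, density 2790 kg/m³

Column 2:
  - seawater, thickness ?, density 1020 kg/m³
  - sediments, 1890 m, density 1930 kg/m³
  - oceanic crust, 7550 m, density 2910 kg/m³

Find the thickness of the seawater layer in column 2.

Take the compensation level at the base of the deeper column (depth z_c below the surface of column 1) and equate Σ ρ_i t_i down to z_c; mantle fills any gap and the z_c terms cancel.
Column 1: 27800×2790 + (z_c − 27800)×3320
Column 2: 872×0 + x×1020 + 1890×1930 + 7550×2910 + (z_c − 872 − 9440 − x)×3320
The z_c×3320 term appears on both sides and cancels. Collect the known terms of each column as K = Σ(ρt)_known − 3320 × (depth of known layers): K_1 = 77562000 − 3320×27800 = −14734000; K_2 = 25618200 − 3320×(872 + 9440) = −8617640.
Balance: K_1 = K_2 − x×(3320 − 1020), so x = (K_2 − K_1)/(3320 − 1020) = 6116360/2300 = 2660 m.

2660 m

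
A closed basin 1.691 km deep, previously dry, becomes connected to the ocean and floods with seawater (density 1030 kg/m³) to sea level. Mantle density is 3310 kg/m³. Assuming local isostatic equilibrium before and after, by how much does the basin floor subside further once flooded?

0.764 km

After flooding the water column is d + s deep. Its weight must equal the weight of mantle displaced by the extra subsidence s: (d + s) ρ_w = s ρ_m.
s = d ρ_w / (ρ_m − ρ_w) = 1.691 km × 1030/(3310 − 1030) = 0.764 km.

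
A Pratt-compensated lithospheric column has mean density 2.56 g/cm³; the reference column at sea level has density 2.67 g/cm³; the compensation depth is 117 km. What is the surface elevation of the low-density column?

ρ_ref D = ρ (D + h) → h = D (ρ_ref − ρ)/ρ.
h = 117 km × (2.67 − 2.56)/2.56 = 5.03 km.

5.03 km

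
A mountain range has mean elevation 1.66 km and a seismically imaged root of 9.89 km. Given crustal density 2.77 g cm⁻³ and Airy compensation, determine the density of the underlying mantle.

3.23 g cm⁻³

Airy balance: ρ_c h = (ρ_m − ρ_c) r → ρ_m = ρ_c (1 + h/r).
ρ_m = 2.77 × (1 + 1.66 km/9.89 km) = 3.23 g cm⁻³.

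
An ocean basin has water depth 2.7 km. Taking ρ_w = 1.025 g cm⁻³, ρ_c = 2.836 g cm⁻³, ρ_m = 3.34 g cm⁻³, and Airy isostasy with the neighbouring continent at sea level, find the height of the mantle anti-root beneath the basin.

9.7 km

In Airy isostatic equilibrium: replacing crust with seawater at the top is compensated by replacing crust with mantle at the base: d (ρ_c − ρ_w) = a (ρ_m − ρ_c).
a = d (ρ_c − ρ_w)/(ρ_m − ρ_c) = 2.7 km × 1.811/0.504 = 9.7 km.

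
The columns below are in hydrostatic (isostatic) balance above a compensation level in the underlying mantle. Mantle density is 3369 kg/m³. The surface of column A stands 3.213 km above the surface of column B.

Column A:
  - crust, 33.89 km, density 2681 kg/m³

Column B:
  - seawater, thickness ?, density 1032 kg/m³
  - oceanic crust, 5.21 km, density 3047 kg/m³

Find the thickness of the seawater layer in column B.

4.63 km

Take the compensation level at the base of the deeper column (depth z_c below the surface of column A) and equate Σ ρ_i t_i down to z_c; mantle fills any gap and the z_c terms cancel.
Column A: 33.89×2681 + (z_c − 33.89)×3369
Column B: 3.213×0 + x×1032 + 5.21×3047 + (z_c − 3.213 − 5.21 − x)×3369
The z_c×3369 term appears on both sides and cancels. Collect the known terms of each column as K = Σ(ρt)_known − 3369 × (depth of known layers): K_A = 90859.09 − 3369×33.89 = −23316.32; K_B = 15874.87 − 3369×(3.213 + 5.21) = −12502.217.
Balance: K_A = K_B − x×(3369 − 1032), so x = (K_B − K_A)/(3369 − 1032) = 10814.1/2337 = 4.63 km.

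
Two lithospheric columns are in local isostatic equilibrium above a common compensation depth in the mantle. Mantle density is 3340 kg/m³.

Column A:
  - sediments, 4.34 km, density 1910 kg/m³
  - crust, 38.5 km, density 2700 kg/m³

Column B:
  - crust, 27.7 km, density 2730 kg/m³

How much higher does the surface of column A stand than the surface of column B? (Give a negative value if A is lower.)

4.18 km

For any compensation level in the mantle, the mantle terms cancel and isostasy reduces to e = (Σt_A − Σt_B) − (Σ(ρt)_A − Σ(ρt)_B) / ρ_m.
Σt_A = 42.84 km; Σt_B = 27.7 km; Σ(ρt)_A = 112239.4; Σ(ρt)_B = 75621 (in km·kg/m³).
e = (42.84 − 27.7) − (112239.4 − 75621) / 3340 = 4.18 km.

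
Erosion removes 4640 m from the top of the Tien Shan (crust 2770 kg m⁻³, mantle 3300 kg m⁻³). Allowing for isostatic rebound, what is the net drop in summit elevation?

Rebound u = e ρ_c/ρ_m = 4640 m × 2770/3300 = 3895 m.
Net surface drop = e − u = 4640 m − 3895 m = e (ρ_m − ρ_c)/ρ_m = 745 m.

745 m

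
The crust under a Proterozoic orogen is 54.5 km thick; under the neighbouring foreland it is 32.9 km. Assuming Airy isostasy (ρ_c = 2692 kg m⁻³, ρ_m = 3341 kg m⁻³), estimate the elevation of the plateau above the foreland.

4.2 km

Excess crust Δ = 54.5 km − 32.9 km = 21.6 km, split between elevation h and root r with h + r = Δ.
Airy balance ρ_c h = (ρ_m − ρ_c) r gives r = h ρ_c/(ρ_m − ρ_c), so h (1 + ρ_c/(ρ_m − ρ_c)) = Δ, i.e. h = Δ (ρ_m − ρ_c)/ρ_m.
h = 21.6 km × 649/3341 = 4.2 km.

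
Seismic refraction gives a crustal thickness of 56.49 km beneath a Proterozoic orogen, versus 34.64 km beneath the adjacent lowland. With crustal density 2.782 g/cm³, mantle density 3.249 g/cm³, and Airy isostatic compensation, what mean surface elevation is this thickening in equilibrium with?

Excess crust Δ = 56.49 km − 34.64 km = 21.85 km, split between elevation h and root r with h + r = Δ.
Airy balance ρ_c h = (ρ_m − ρ_c) r gives r = h ρ_c/(ρ_m − ρ_c), so h (1 + ρ_c/(ρ_m − ρ_c)) = Δ, i.e. h = Δ (ρ_m − ρ_c)/ρ_m.
h = 21.85 km × 0.467/3.249 = 3.14 km.

3.14 km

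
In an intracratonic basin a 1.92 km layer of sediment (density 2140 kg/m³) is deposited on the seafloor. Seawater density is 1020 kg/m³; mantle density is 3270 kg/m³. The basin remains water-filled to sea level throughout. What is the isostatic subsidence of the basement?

0.956 km

Submarine loading: the sediment displaces seawater, and the subsidence is in turn flooded, so s (ρ_m − ρ_w) = t (ρ_sed − ρ_w).
s = 1.92 km × (2140 − 1020) / (3270 − 1020) = 0.956 km.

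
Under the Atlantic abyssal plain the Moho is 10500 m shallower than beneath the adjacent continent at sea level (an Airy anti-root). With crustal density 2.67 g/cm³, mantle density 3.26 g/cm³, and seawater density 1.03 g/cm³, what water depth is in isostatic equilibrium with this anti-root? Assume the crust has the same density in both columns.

Replacing a thickness d of crust by seawater at the top must be balanced by replacing crust with mantle at the base: d (ρ_c − ρ_w) = a (ρ_m − ρ_c).
d = a (ρ_m − ρ_c)/(ρ_c − ρ_w) = 10500 m × 0.59/1.64 = 3780 m.

3780 m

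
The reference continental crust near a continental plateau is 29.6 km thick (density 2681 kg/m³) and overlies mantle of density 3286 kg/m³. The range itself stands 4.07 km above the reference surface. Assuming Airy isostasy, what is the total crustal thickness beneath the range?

51.7 km

Root depth r = h ρ_c / (ρ_m − ρ_c) = 4.07 km × 2681 / 605 = 18.04 km.
Total thickness = T + h + r = 29.6 km + 4.07 km + 18.04 km = 51.7 km.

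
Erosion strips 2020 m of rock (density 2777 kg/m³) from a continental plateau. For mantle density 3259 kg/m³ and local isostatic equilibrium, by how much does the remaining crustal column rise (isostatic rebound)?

Unloading: uplift u = e ρ_c/ρ_m = 2020 m × 2777/3259 = 1720 m.

1720 m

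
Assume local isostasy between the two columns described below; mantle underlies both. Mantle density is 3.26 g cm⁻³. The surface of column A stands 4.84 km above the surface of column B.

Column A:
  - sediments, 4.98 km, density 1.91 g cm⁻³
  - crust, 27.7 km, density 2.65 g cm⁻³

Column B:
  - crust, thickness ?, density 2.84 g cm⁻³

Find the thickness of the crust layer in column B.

Take the compensation level at the base of the deeper column (depth z_c below the surface of column A) and equate Σ ρ_i t_i down to z_c; mantle fills any gap and the z_c terms cancel.
Column A: 4.98×1.91 + 27.7×2.65 + (z_c − 32.68)×3.26
Column B: 4.84×0 + x×2.84 + (z_c − 4.84 − 0 − x)×3.26
The z_c×3.26 term appears on both sides and cancels. Collect the known terms of each column as K = Σ(ρt)_known − 3.26 × (depth of known layers): K_A = 82.9168 − 3.26×32.68 = −23.62; K_B = 0 − 3.26×(4.84 + 0) = −15.7784.
Balance: K_A = K_B − x×(3.26 − 2.84), so x = (K_B − K_A)/(3.26 − 2.84) = 7.8416/0.42 = 18.7 km.

18.7 km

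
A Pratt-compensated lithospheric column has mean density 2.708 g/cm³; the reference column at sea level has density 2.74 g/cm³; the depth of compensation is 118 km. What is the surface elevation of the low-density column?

1.39 km

ρ_ref D = ρ (D + h) → h = D (ρ_ref − ρ)/ρ.
h = 118 km × (2.74 − 2.708)/2.708 = 1.39 km.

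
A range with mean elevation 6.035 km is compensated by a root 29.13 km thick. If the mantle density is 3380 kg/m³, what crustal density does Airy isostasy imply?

ρ_c h = (ρ_m − ρ_c) r → ρ_c (h + r) = ρ_m r → ρ_c = ρ_m r / (h + r).
ρ_c = 3380 × 29.13 km / (6.035 km + 29.13 km) = 2800 kg/m³.

2800 kg/m³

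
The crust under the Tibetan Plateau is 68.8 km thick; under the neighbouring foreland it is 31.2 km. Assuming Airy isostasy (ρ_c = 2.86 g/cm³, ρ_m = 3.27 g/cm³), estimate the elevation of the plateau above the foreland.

Excess crust Δ = 68.8 km − 31.2 km = 37.6 km, split between elevation h and root r with h + r = Δ.
Airy balance ρ_c h = (ρ_m − ρ_c) r gives r = h ρ_c/(ρ_m − ρ_c), so h (1 + ρ_c/(ρ_m − ρ_c)) = Δ, i.e. h = Δ (ρ_m − ρ_c)/ρ_m.
h = 37.6 km × 0.41/3.27 = 4.71 km.

4.71 km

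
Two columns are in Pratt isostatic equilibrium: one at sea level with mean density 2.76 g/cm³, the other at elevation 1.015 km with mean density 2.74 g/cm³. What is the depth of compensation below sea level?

139 km

ρ_ref D = ρ (D + h) → D (ρ_ref − ρ) = ρ h.
D = ρ h/(ρ_ref − ρ) = 2.74 × 1.015 km/(2.76 − 2.74) = 139 km.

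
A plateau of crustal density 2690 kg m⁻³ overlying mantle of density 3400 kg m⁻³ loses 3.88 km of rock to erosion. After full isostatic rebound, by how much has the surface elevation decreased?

0.81 km

Rebound u = e ρ_c/ρ_m = 3.88 km × 2690/3400 = 3.07 km.
Net surface drop = e − u = 3.88 km − 3.07 km = e (ρ_m − ρ_c)/ρ_m = 0.81 km.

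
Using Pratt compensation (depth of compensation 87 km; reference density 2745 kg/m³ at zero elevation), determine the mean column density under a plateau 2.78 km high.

2660 kg/m³

Pratt balance: ρ_ref D = ρ (D + h).
ρ = ρ_ref D/(D + h) = 2745 × 87 km/(87 km + 2.78 km) = 2660 kg/m³.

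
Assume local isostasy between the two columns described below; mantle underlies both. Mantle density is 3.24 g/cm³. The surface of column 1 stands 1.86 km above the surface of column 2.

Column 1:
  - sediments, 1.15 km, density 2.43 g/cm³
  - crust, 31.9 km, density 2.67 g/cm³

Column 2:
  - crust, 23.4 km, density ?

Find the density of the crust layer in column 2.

Take the compensation level at the base of the deeper column (depth z_c below the surface of column 1) and equate Σ ρ_i t_i down to z_c; mantle fills any gap and the z_c terms cancel.
Column 1: 1.15×2.43 + 31.9×2.67 + (z_c − 33.05)×3.24
Column 2: 1.86×0 + 23.4×ρ + (z_c − 1.86 − 23.4)×3.24
The z_c×3.24 term appears on both sides and cancels. Collect the known terms of each column as K = Σ(ρt)_known − 3.24 × (depth of known layers): K_1 = 87.9675 − 3.24×33.05 = −19.1145; K_2 = 0 − 3.24×(1.86 + 23.4) = −81.8424.
Balance: K_1 = K_2 + 23.4×ρ, so ρ = (K_1 − K_2)/23.4 = 62.7279/23.4 = 2.68 g/cm³.

2.68 g/cm³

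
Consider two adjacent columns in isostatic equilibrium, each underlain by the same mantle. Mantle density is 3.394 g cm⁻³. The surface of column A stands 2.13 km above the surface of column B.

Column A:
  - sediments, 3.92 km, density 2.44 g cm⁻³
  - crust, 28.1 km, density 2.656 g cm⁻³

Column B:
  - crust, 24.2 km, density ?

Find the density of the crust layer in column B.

2.68 g cm⁻³

Take the compensation level at the base of the deeper column (depth z_c below the surface of column A) and equate Σ ρ_i t_i down to z_c; mantle fills any gap and the z_c terms cancel.
Column A: 3.92×2.44 + 28.1×2.656 + (z_c − 32.02)×3.394
Column B: 2.13×0 + 24.2×ρ + (z_c − 2.13 − 24.2)×3.394
The z_c×3.394 term appears on both sides and cancels. Collect the known terms of each column as K = Σ(ρt)_known − 3.394 × (depth of known layers): K_A = 84.1984 − 3.394×32.02 = −24.47748; K_B = 0 − 3.394×(2.13 + 24.2) = −89.36402.
Balance: K_A = K_B + 24.2×ρ, so ρ = (K_A − K_B)/24.2 = 64.8865/24.2 = 2.68 g cm⁻³.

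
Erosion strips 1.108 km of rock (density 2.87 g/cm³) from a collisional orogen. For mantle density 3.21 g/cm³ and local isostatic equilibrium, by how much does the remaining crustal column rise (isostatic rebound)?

Unloading: uplift u = e ρ_c/ρ_m = 1.108 km × 2.87/3.21 = 0.991 km.

0.991 km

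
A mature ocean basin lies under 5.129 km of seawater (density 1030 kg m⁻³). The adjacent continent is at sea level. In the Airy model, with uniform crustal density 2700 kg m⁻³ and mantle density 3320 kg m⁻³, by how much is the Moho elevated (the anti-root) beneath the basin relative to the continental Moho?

13.8 km

Balancing pressure at the compensation depth: replacing crust with seawater at the top is compensated by replacing crust with mantle at the base: d (ρ_c − ρ_w) = a (ρ_m − ρ_c).
a = d (ρ_c − ρ_w)/(ρ_m − ρ_c) = 5.129 km × 1670/620 = 13.8 km.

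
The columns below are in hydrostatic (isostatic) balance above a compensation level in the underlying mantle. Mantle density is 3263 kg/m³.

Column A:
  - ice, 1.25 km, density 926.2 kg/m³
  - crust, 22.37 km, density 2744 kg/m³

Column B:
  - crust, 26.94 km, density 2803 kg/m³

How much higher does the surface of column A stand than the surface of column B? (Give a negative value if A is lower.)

For any compensation level in the mantle, the mantle terms cancel and isostasy reduces to e = (Σt_A − Σt_B) − (Σ(ρt)_A − Σ(ρt)_B) / ρ_m.
Σt_A = 23.62 km; Σt_B = 26.94 km; Σ(ρt)_A = 62541.03; Σ(ρt)_B = 75512.82 (in km·kg/m³).
e = (23.62 − 26.94) − (62541.03 − 75512.82) / 3263 = 0.655 km.

0.655 km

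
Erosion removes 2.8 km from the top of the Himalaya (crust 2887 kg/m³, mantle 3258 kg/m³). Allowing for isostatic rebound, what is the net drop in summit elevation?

0.319 km

Rebound u = e ρ_c/ρ_m = 2.8 km × 2887/3258 = 2.481 km.
Net surface drop = e − u = 2.8 km − 2.481 km = e (ρ_m − ρ_c)/ρ_m = 0.319 km.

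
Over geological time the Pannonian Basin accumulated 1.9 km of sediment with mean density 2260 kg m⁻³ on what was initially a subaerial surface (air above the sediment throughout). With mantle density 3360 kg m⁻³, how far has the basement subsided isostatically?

1.28 km

Subaerial load: s = t ρ_sed / ρ_m = 1.9 km × 2260/3360 = 1.28 km.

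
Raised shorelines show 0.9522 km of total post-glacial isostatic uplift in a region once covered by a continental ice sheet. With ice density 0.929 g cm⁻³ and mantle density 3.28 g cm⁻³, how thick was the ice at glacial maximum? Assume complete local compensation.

3.36 km

u = t ρ_ice/ρ_m → t = u ρ_m/ρ_ice = 0.9522 km × 3.28/0.929 = 3.36 km.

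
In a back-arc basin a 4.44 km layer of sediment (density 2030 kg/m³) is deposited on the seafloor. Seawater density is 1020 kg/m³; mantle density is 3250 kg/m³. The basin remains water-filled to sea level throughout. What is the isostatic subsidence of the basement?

2.01 km

Submarine loading: the sediment displaces seawater, and the subsidence is in turn flooded, so s (ρ_m − ρ_w) = t (ρ_sed − ρ_w).
s = 4.44 km × (2030 − 1020) / (3250 − 1020) = 2.01 km.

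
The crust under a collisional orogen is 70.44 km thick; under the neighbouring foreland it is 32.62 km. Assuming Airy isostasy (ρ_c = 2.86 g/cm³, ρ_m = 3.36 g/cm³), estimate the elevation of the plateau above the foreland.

5.63 km

Excess crust Δ = 70.44 km − 32.62 km = 37.82 km, split between elevation h and root r with h + r = Δ.
Airy balance ρ_c h = (ρ_m − ρ_c) r gives r = h ρ_c/(ρ_m − ρ_c), so h (1 + ρ_c/(ρ_m − ρ_c)) = Δ, i.e. h = Δ (ρ_m − ρ_c)/ρ_m.
h = 37.82 km × 0.5/3.36 = 5.63 km.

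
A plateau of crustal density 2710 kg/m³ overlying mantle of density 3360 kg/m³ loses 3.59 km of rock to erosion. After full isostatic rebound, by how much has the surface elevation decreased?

0.694 km

Rebound u = e ρ_c/ρ_m = 3.59 km × 2710/3360 = 2.896 km.
Net surface drop = e − u = 3.59 km − 2.896 km = e (ρ_m − ρ_c)/ρ_m = 0.694 km.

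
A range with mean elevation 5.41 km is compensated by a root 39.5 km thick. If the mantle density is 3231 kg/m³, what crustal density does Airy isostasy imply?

ρ_c h = (ρ_m − ρ_c) r → ρ_c (h + r) = ρ_m r → ρ_c = ρ_m r / (h + r).
ρ_c = 3231 × 39.5 km / (5.41 km + 39.5 km) = 2840 kg/m³.

2840 kg/m³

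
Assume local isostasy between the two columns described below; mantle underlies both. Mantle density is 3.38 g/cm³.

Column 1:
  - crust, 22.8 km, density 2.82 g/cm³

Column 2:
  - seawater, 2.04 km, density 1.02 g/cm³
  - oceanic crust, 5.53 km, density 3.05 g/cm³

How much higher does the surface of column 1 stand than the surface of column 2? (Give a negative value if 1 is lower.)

1.81 km

For any compensation level in the mantle, the mantle terms cancel and isostasy reduces to e = (Σt_1 − Σt_2) − (Σ(ρt)_1 − Σ(ρt)_2) / ρ_m.
Σt_1 = 22.8 km; Σt_2 = 7.57 km; Σ(ρt)_1 = 64.296; Σ(ρt)_2 = 18.9473 (in km·g/cm³).
e = (22.8 − 7.57) − (64.296 − 18.9473) / 3.38 = 1.81 km.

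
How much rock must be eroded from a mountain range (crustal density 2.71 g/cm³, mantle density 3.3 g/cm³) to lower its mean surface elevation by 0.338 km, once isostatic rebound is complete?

Net drop Δ = e − u = e − e ρ_c/ρ_m = e (ρ_m − ρ_c)/ρ_m.
e = Δ ρ_m/(ρ_m − ρ_c) = 0.338 km × 3.3/0.59 = 1.89 km.

1.89 km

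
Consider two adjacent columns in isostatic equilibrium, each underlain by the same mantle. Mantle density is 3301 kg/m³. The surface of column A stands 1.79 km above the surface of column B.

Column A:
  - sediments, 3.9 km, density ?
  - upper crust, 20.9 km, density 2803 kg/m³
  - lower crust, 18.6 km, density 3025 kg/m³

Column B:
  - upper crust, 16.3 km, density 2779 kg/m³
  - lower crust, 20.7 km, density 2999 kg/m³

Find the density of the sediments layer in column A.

1990 kg/m³

Take the compensation level at the base of the deeper column (depth z_c below the surface of column A) and equate Σ ρ_i t_i down to z_c; mantle fills any gap and the z_c terms cancel.
Column A: 3.9×ρ + 20.9×2803 + 18.6×3025 + (z_c − 43.4)×3301
Column B: 1.79×0 + 16.3×2779 + 20.7×2999 + (z_c − 1.79 − 37)×3301
The z_c×3301 term appears on both sides and cancels. Collect the known terms of each column as K = Σ(ρt)_known − 3301 × (depth of known layers): K_A = 114847.7 − 3301×43.4 = −28415.7; K_B = 107377 − 3301×(1.79 + 37) = −20668.79.
Balance: K_A + 3.9×ρ = K_B, so ρ = (K_B − K_A)/3.9 = 7746.91/3.9 = 1990 kg/m³.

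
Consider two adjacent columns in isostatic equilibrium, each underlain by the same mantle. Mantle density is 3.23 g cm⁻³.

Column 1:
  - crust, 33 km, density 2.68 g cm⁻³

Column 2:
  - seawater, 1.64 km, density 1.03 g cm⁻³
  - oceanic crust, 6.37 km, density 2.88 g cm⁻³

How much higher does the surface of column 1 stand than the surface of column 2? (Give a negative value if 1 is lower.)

3.81 km

For any compensation level in the mantle, the mantle terms cancel and isostasy reduces to e = (Σt_1 − Σt_2) − (Σ(ρt)_1 − Σ(ρt)_2) / ρ_m.
Σt_1 = 33 km; Σt_2 = 8.01 km; Σ(ρt)_1 = 88.44; Σ(ρt)_2 = 20.0348 (in km·g cm⁻³).
e = (33 − 8.01) − (88.44 − 20.0348) / 3.23 = 3.81 km.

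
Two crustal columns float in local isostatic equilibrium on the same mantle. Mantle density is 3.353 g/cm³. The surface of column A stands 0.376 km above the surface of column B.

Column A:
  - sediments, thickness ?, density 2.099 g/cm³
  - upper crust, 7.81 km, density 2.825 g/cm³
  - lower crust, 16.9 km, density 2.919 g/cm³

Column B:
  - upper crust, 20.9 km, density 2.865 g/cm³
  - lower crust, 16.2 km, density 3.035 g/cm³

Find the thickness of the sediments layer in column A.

4.11 km

Take the compensation level at the base of the deeper column (depth z_c below the surface of column A) and equate Σ ρ_i t_i down to z_c; mantle fills any gap and the z_c terms cancel.
Column A: x×2.099 + 7.81×2.825 + 16.9×2.919 + (z_c − 24.71 − x)×3.353
Column B: 0.376×0 + 20.9×2.865 + 16.2×3.035 + (z_c − 0.376 − 37.1)×3.353
The z_c×3.353 term appears on both sides and cancels. Collect the known terms of each column as K = Σ(ρt)_known − 3.353 × (depth of known layers): K_A = 71.39435 − 3.353×24.71 = −11.45828; K_B = 109.0455 − 3.353×(0.376 + 37.1) = −16.611528.
Balance: K_A − x×(3.353 − 2.099) = K_B, so x = (K_A − K_B)/(3.353 − 2.099) = 5.15325/1.254 = 4.11 km.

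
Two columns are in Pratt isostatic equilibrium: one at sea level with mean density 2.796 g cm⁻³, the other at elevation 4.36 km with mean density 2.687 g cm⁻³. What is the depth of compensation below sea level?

ρ_ref D = ρ (D + h) → D (ρ_ref − ρ) = ρ h.
D = ρ h/(ρ_ref − ρ) = 2.687 × 4.36 km/(2.796 − 2.687) = 107 km.

107 km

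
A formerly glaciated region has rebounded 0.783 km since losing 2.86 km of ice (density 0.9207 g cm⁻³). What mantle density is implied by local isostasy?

3.36 g cm⁻³

ρ_m = ρ_ice t / u = 0.9207 × 2.86 km/0.783 km = 3.36 g cm⁻³.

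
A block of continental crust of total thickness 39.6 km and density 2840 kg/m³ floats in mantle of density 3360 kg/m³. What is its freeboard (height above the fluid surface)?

Floating equilibrium: submerged depth d = t ρ_obj/ρ_fluid = 39.6 km × 2840/3360 = 33.47 km.
Freeboard = t − d = 39.6 km − 33.47 km = 6.13 km.

6.13 km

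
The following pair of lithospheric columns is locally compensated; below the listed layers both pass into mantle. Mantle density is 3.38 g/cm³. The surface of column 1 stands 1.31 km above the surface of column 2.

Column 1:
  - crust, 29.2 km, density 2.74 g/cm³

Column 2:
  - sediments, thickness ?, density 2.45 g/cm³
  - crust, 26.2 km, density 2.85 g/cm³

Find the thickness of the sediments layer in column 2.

Take the compensation level at the base of the deeper column (depth z_c below the surface of column 1) and equate Σ ρ_i t_i down to z_c; mantle fills any gap and the z_c terms cancel.
Column 1: 29.2×2.74 + (z_c − 29.2)×3.38
Column 2: 1.31×0 + x×2.45 + 26.2×2.85 + (z_c − 1.31 − 26.2 − x)×3.38
The z_c×3.38 term appears on both sides and cancels. Collect the known terms of each column as K = Σ(ρt)_known − 3.38 × (depth of known layers): K_1 = 80.008 − 3.38×29.2 = −18.688; K_2 = 74.67 − 3.38×(1.31 + 26.2) = −18.3138.
Balance: K_1 = K_2 − x×(3.38 − 2.45), so x = (K_2 − K_1)/(3.38 − 2.45) = 0.3742/0.93 = 0.402 km.

0.402 km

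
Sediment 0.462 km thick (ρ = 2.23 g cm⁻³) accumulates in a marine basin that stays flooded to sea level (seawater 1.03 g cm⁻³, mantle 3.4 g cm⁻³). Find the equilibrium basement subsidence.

Submarine loading: the sediment displaces seawater, and the subsidence is in turn flooded, so s (ρ_m − ρ_w) = t (ρ_sed − ρ_w).
s = 0.462 km × (2.23 − 1.03) / (3.4 − 1.03) = 0.234 km.

0.234 km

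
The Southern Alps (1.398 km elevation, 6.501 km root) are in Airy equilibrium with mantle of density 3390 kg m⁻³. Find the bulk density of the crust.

2790 kg m⁻³

ρ_c h = (ρ_m − ρ_c) r → ρ_c (h + r) = ρ_m r → ρ_c = ρ_m r / (h + r).
ρ_c = 3390 × 6.501 km / (1.398 km + 6.501 km) = 2790 kg m⁻³.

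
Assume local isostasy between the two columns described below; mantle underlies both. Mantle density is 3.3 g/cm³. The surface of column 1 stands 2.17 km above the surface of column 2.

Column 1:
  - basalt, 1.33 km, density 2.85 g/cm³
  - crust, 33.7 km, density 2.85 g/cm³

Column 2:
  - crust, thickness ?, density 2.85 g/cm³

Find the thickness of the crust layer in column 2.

19.1 km

Take the compensation level at the base of the deeper column (depth z_c below the surface of column 1) and equate Σ ρ_i t_i down to z_c; mantle fills any gap and the z_c terms cancel.
Column 1: 1.33×2.85 + 33.7×2.85 + (z_c − 35.03)×3.3
Column 2: 2.17×0 + x×2.85 + (z_c − 2.17 − 0 − x)×3.3
The z_c×3.3 term appears on both sides and cancels. Collect the known terms of each column as K = Σ(ρt)_known − 3.3 × (depth of known layers): K_1 = 99.8355 − 3.3×35.03 = −15.7635; K_2 = 0 − 3.3×(2.17 + 0) = −7.161.
Balance: K_1 = K_2 − x×(3.3 − 2.85), so x = (K_2 − K_1)/(3.3 − 2.85) = 8.6025/0.45 = 19.1 km.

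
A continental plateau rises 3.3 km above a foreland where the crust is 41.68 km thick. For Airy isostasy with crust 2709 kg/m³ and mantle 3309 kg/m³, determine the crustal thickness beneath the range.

59.9 km

Root depth r = h ρ_c / (ρ_m − ρ_c) = 3.3 km × 2709 / 600 = 14.9 km.
Total thickness = T + h + r = 41.68 km + 3.3 km + 14.9 km = 59.9 km.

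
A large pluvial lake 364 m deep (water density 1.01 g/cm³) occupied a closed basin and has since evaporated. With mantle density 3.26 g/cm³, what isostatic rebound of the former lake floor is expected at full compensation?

u = d ρ_w/ρ_m = 364 m × 1.01/3.26 = 113 m.

113 m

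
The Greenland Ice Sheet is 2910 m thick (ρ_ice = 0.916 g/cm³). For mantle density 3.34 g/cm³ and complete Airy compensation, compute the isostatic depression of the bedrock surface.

798 m

For local isostatic compensation: the ice load ρ_ice t is balanced by mantle displaced below, ρ_m s.
s = t ρ_ice / ρ_m = 2910 m × 0.916/3.34 = 798 m.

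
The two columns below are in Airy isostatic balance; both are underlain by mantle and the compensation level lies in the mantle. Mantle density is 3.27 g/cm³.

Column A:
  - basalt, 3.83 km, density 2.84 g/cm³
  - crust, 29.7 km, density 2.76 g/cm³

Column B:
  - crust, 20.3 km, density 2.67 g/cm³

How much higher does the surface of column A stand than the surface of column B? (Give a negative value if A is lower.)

1.41 km

For any compensation level in the mantle, the mantle terms cancel and isostasy reduces to e = (Σt_A − Σt_B) − (Σ(ρt)_A − Σ(ρt)_B) / ρ_m.
Σt_A = 33.53 km; Σt_B = 20.3 km; Σ(ρt)_A = 92.8492; Σ(ρt)_B = 54.201 (in km·g/cm³).
e = (33.53 − 20.3) − (92.8492 − 54.201) / 3.27 = 1.41 km.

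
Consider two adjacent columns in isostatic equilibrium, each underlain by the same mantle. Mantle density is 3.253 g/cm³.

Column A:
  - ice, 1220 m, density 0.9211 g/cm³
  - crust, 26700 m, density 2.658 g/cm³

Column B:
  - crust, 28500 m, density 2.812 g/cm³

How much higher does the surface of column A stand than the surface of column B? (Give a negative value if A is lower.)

For any compensation level in the mantle, the mantle terms cancel and isostasy reduces to e = (Σt_A − Σt_B) − (Σ(ρt)_A − Σ(ρt)_B) / ρ_m.
Σt_A = 27920 m; Σt_B = 28500 m; Σ(ρt)_A = 72092.342; Σ(ρt)_B = 80142 (in m·g/cm³).
e = (27920 − 28500) − (72092.342 − 80142) / 3.253 = 1890 m.

1890 m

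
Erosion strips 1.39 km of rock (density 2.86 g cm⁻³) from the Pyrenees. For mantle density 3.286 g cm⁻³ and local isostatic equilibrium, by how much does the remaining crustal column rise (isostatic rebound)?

1.21 km

Unloading: uplift u = e ρ_c/ρ_m = 1.39 km × 2.86/3.286 = 1.21 km.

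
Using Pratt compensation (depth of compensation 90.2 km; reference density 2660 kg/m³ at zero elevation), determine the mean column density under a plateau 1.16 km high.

Pratt balance: ρ_ref D = ρ (D + h).
ρ = ρ_ref D/(D + h) = 2660 × 90.2 km/(90.2 km + 1.16 km) = 2630 kg/m³.

2630 kg/m³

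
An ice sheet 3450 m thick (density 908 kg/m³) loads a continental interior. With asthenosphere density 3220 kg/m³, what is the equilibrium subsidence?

In Airy isostatic equilibrium: the ice load ρ_ice t is balanced by mantle displaced below, ρ_m s.
s = t ρ_ice / ρ_m = 3450 m × 908/3220 = 973 m.

973 m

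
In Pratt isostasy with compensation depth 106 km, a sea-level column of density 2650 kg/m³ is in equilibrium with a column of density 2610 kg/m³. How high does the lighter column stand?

1.62 km

ρ_ref D = ρ (D + h) → h = D (ρ_ref − ρ)/ρ.
h = 106 km × (2650 − 2610)/2610 = 1.62 km.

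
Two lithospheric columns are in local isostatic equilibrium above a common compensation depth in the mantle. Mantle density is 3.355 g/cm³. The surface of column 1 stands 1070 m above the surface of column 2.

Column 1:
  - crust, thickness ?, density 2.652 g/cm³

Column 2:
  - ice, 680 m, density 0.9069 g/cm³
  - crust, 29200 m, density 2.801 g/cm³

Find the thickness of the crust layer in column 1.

Take the compensation level at the base of the deeper column (depth z_c below the surface of column 1) and equate Σ ρ_i t_i down to z_c; mantle fills any gap and the z_c terms cancel.
Column 1: x×2.652 + (z_c − 0 − x)×3.355
Column 2: 1070×0 + 680×0.9069 + 29200×2.801 + (z_c − 1070 − 29880)×3.355
The z_c×3.355 term appears on both sides and cancels. Collect the known terms of each column as K = Σ(ρt)_known − 3.355 × (depth of known layers): K_1 = 0 − 3.355×0 = 0; K_2 = 82405.892 − 3.355×(1070 + 29880) = −21431.358.
Balance: K_1 − x×(3.355 − 2.652) = K_2, so x = (K_1 − K_2)/(3.355 − 2.652) = 21431.4/0.703 = 30500 m.

30500 m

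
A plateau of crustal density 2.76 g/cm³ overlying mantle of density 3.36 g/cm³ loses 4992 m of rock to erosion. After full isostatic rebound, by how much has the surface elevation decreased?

891 m

Rebound u = e ρ_c/ρ_m = 4992 m × 2.76/3.36 = 4101 m.
Net surface drop = e − u = 4992 m − 4101 m = e (ρ_m − ρ_c)/ρ_m = 891 m.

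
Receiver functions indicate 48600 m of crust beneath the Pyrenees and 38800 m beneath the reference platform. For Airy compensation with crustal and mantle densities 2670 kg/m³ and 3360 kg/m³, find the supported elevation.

2010 m

Excess crust Δ = 48600 m − 38800 m = 9800 m, split between elevation h and root r with h + r = Δ.
Airy balance ρ_c h = (ρ_m − ρ_c) r gives r = h ρ_c/(ρ_m − ρ_c), so h (1 + ρ_c/(ρ_m − ρ_c)) = Δ, i.e. h = Δ (ρ_m − ρ_c)/ρ_m.
h = 9800 m × 690/3360 = 2010 m.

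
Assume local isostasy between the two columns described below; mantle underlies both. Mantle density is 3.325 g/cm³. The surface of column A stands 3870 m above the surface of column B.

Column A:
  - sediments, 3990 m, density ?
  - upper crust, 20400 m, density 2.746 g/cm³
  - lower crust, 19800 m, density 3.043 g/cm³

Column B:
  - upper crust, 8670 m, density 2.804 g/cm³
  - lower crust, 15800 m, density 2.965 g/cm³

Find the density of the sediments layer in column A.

1.9 g/cm³

Take the compensation level at the base of the deeper column (depth z_c below the surface of column A) and equate Σ ρ_i t_i down to z_c; mantle fills any gap and the z_c terms cancel.
Column A: 3990×ρ + 20400×2.746 + 19800×3.043 + (z_c − 44190)×3.325
Column B: 3870×0 + 8670×2.804 + 15800×2.965 + (z_c − 3870 − 24470)×3.325
The z_c×3.325 term appears on both sides and cancels. Collect the known terms of each column as K = Σ(ρt)_known − 3.325 × (depth of known layers): K_A = 116269.8 − 3.325×44190 = −30661.95; K_B = 71157.68 − 3.325×(3870 + 24470) = −23072.82.
Balance: K_A + 3990×ρ = K_B, so ρ = (K_B − K_A)/3990 = 7589.13/3990 = 1.9 g/cm³.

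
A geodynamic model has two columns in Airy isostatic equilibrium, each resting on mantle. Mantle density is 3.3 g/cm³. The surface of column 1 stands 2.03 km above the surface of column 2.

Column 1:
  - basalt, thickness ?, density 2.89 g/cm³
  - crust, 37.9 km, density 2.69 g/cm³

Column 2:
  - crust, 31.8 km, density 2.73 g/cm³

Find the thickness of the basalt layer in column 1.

Take the compensation level at the base of the deeper column (depth z_c below the surface of column 1) and equate Σ ρ_i t_i down to z_c; mantle fills any gap and the z_c terms cancel.
Column 1: x×2.89 + 37.9×2.69 + (z_c − 37.9 − x)×3.3
Column 2: 2.03×0 + 31.8×2.73 + (z_c − 2.03 − 31.8)×3.3
The z_c×3.3 term appears on both sides and cancels. Collect the known terms of each column as K = Σ(ρt)_known − 3.3 × (depth of known layers): K_1 = 101.951 − 3.3×37.9 = −23.119; K_2 = 86.814 − 3.3×(2.03 + 31.8) = −24.825.
Balance: K_1 − x×(3.3 − 2.89) = K_2, so x = (K_1 − K_2)/(3.3 − 2.89) = 1.706/0.41 = 4.16 km.

4.16 km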